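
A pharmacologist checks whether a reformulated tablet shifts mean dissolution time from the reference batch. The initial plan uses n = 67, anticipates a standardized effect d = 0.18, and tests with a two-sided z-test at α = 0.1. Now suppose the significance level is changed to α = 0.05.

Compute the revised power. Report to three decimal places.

δ = d·√n = 0.18 × √67 = 1.4734 (unchanged). New critical value: z_{0.025} = 1.960.
Revised power = Φ(δ − 1.960) + Φ(−δ − 1.960) = Φ(-0.487) + Φ(-3.433) = 0.3133 + 0.0003 = 0.3136.

Power ≈ 0.314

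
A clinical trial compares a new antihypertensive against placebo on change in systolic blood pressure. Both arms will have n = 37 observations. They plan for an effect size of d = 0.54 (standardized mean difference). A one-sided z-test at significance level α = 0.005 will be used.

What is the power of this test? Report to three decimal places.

Power ≈ 0.400

Noncentrality parameter: δ = d·√(n/2) = 0.54 × √(37/2) = 2.3226
One-sided α = 0.005 → critical value z_{0.005} = 2.576.
Power = Φ(δ − 2.576) = Φ(-0.253) = 0.4001.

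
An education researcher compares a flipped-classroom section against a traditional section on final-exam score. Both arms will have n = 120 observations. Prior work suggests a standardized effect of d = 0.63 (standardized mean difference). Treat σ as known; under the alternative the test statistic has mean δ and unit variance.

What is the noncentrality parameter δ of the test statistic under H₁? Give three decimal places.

δ ≈ 4.880

δ = d·√(n/2) = 0.63 × √(120/2) = 4.8800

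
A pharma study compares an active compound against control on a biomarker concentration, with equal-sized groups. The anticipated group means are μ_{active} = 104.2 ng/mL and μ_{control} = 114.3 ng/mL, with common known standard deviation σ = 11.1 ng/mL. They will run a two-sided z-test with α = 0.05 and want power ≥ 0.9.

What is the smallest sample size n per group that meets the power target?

Standardized effect: d = |μ_{active} − μ_{control}| / σ = |104.2 − 114.3| / 11.1 = 0.9099
Set Φ(δ − 1.960) = 0.9; then δ − 1.960 = Φ⁻¹(0.9) = 1.282, giving δ = 3.242.
(For δ > 0 the lower-tail rejection region contributes negligibly to power, so the one-term inversion is standard.)
δ = d·√(n/2) ⇒ n = 2(δ/d)² = 2 × (3.242 / 0.9099)² = 25.38.
Rounding up, n = 26 per group.

n = 26 per group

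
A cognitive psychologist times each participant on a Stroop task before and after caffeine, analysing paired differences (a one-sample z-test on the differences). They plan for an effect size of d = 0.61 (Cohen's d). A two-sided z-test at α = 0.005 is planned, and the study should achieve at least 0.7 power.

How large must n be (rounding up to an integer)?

n = 30

For power 0.7 need Φ(δ − z_{0.0025}) = 0.7, so δ = z_{0.0025} + z_{0.30} = 2.807 + 0.524 = 3.331.
(For δ > 0 the lower-tail rejection region contributes negligibly to power, so the one-term inversion is standard.)
δ = d·√n ⇒ n = (δ/d)² = (3.331 / 0.61)² = 29.83.
Round up to the next whole unit.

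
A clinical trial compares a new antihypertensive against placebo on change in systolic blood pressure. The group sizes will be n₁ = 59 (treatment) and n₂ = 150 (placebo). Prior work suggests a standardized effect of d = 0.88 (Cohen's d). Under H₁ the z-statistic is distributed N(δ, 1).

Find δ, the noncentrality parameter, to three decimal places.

The noncentrality parameter scales effect size by the design's sample-size factor: δ = d / √(1/n₁ + 1/n₂) = 0.88 / √(1/59 + 1/150) = 5.7264

δ ≈ 5.726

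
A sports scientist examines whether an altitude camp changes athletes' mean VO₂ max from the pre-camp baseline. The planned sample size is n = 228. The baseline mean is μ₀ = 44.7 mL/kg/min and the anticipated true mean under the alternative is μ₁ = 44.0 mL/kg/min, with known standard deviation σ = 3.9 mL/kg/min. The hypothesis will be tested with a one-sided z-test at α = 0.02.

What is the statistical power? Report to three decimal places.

Power ≈ 0.744

Standardized effect: d = |μ₁ − μ₀| / σ = |44.0 − 44.7| / 3.9 = 0.1795
Noncentrality parameter: δ = d·√n = 0.1795 × √228 = 2.7102
Critical value for a one-sided test at α = 0.02: z_α = 2.054.
Power = P(Z > 2.054 − δ) = Φ(0.656) = 0.7442.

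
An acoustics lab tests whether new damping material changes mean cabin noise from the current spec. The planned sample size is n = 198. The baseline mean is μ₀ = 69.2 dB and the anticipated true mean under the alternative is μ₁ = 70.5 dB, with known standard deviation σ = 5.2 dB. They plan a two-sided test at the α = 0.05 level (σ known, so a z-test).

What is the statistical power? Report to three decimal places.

Standardized effect: d = |μ₁ − μ₀| / σ = |70.5 − 69.2| / 5.2 = 0.2500
Noncentrality parameter: δ = d·√n = 0.2500 × √198 = 3.5178
Critical value for a two-sided test at α = 0.05: z_{α/2} = 1.960.
Power = Φ(δ − 1.960) + Φ(−δ − 1.960) = Φ(1.558) + Φ(-5.478) = 0.9404 + 0.0000 = 0.9404.

Power ≈ 0.940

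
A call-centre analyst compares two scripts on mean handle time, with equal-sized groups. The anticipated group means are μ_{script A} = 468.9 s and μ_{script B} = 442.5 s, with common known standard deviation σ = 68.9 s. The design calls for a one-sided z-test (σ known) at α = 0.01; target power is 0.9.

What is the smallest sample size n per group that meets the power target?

Standardized effect: d = |μ_{script A} − μ_{script B}| / σ = |468.9 − 442.5| / 68.9 = 0.3832
For power 0.9 need Φ(δ − z_{0.01}) = 0.9, so δ = z_{0.01} + z_{0.10} = 2.326 + 1.282 = 3.608.
δ = d·√(n/2) ⇒ n = 2(δ/d)² = 2 × (3.608 / 0.3832)² = 177.32.
Round up to the next whole unit.

n = 178 per group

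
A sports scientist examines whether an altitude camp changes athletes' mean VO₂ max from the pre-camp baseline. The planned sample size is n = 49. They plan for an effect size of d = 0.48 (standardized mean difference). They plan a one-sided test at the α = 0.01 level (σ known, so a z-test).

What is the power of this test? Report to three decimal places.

Noncentrality parameter: δ = d·√n = 0.48 × √49 = 3.3600
One-sided α = 0.01 → critical value z_{0.01} = 2.326.
Power = P(Z > 2.326 − δ) = Φ(1.034) = 0.8494.

Power ≈ 0.849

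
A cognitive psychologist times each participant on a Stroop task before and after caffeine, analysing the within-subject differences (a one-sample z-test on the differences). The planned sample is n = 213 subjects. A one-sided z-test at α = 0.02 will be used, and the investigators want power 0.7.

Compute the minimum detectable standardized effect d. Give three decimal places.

Need Φ(δ − 2.054) = 0.7, so δ = 2.054 + 0.524 = 2.578.
δ = d·√n ⇒ d = δ/√n = 2.578/√213 = 0.1767.

d ≈ 0.177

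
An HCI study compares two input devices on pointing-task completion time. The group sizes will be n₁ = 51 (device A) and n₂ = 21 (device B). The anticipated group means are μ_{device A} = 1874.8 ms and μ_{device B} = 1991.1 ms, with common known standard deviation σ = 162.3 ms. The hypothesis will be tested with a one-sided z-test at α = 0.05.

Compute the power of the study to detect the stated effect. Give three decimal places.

Power ≈ 0.868

Standardized effect: d = |μ_{device A} − μ_{device B}| / σ = |1874.8 − 1991.1| / 162.3 = 0.7166
Noncentrality parameter: δ = d / √(1/n₁ + 1/n₂) = 0.7166 / √(1/51 + 1/21) = 2.7637
One-sided α = 0.05 → critical value z_{0.05} = 1.645.
Power = P(Z > 1.645 − δ) = Φ(1.119) = 0.8684.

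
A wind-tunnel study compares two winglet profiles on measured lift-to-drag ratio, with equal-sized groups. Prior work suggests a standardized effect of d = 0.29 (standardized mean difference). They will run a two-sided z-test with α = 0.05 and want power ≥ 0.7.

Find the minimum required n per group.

For power 0.7 need Φ(δ − z_{0.025}) = 0.7, so δ = z_{0.025} + z_{0.30} = 1.960 + 0.524 = 2.484.
(The Φ(−δ − z_{α/2}) term is vanishingly small for δ > 0 and is dropped in the standard sample-size formula.)
δ = d·√(n/2) ⇒ n = 2(δ/d)² = 2 × (2.484 / 0.29)² = 146.78.
Rounding up, n = 147 per group.

n = 147 per group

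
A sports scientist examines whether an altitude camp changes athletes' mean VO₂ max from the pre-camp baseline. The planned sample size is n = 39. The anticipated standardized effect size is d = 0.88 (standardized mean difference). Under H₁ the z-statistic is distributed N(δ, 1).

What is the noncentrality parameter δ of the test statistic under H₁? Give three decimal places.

δ = d·√n = 0.88 × √39 = 5.4956

δ ≈ 5.496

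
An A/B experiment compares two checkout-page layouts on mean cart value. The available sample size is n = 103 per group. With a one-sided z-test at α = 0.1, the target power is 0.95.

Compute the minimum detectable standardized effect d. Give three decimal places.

Need Φ(δ − 1.282) = 0.95, so δ = 1.282 + 1.645 = 2.926.
δ = d·√(n/2) ⇒ d = δ/√(n/2) = 2.926/√(103/2) = 0.4078.

d ≈ 0.408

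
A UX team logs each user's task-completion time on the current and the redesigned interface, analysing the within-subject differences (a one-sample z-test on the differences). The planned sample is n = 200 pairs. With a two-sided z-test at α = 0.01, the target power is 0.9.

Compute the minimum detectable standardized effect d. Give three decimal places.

Required noncentrality: δ = z_{0.005} + z_{0.10} = 2.576 + 1.282 = 3.857.
(The second rejection-region term Φ(−δ − z_{α/2}) is negligible and dropped.)
δ = d·√n ⇒ d = δ/√n = 3.857/√200 = 0.2728.

d ≈ 0.273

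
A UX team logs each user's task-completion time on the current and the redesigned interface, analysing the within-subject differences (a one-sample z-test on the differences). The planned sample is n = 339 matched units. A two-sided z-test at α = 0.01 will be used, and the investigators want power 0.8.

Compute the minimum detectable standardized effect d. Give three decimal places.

Need Φ(δ − 2.576) = 0.8, so δ = 2.576 + 0.842 = 3.417.
(Lower-tail contribution to power is negligible for δ > 0.)
δ = d·√n ⇒ d = δ/√n = 3.417/√339 = 0.1856.

d ≈ 0.186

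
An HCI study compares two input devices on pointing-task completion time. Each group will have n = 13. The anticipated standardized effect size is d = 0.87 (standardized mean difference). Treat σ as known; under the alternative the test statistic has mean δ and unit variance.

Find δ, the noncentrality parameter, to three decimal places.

δ = d·√(n/2) = 0.87 × √(13/2) = 2.2181

δ ≈ 2.218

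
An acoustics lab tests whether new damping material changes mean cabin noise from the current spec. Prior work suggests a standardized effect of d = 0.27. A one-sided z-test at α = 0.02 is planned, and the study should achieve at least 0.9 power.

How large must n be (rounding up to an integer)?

Set Φ(δ − 2.054) = 0.9; then δ − 2.054 = Φ⁻¹(0.9) = 1.282, giving δ = 3.335.
δ = d·√n ⇒ n = (δ/d)² = (3.335 / 0.27)² = 152.60.
Round up to the next whole unit.

n = 153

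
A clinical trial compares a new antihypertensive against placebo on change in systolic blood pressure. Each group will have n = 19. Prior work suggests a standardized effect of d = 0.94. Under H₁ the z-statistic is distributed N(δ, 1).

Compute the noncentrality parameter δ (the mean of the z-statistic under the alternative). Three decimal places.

δ ≈ 2.897

The noncentrality parameter scales effect size by the design's sample-size factor: δ = d·√(n/2) = 0.94 × √(19/2) = 2.8973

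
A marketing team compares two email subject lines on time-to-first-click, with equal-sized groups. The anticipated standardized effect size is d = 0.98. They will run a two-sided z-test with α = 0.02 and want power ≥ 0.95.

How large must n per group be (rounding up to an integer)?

n = 33 per group

For power 0.95 need Φ(δ − z_{0.01}) = 0.95, so δ = z_{0.01} + z_{0.05} = 2.326 + 1.645 = 3.971.
(Ignoring the negligible lower-tail rejection probability gives the usual closed-form inversion.)
δ = d·√(n/2) ⇒ n = 2(δ/d)² = 2 × (3.971 / 0.98)² = 32.84.
Round up to the next whole unit.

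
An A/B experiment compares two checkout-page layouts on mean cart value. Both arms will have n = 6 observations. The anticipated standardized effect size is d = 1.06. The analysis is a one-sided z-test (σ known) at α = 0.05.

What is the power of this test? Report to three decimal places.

Power ≈ 0.576

Noncentrality parameter: δ = d·√(n/2) = 1.06 × √(6/2) = 1.8360
Critical value for a one-sided test at α = 0.05: z_α = 1.645.
Power = Φ(δ − 1.645) = Φ(0.191) = 0.5758.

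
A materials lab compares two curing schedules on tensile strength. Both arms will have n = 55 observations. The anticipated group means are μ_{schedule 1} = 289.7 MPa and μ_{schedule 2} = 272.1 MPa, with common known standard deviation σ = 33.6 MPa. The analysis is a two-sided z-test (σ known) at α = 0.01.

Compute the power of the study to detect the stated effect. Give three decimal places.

Standardized effect: d = |μ_{schedule 1} − μ_{schedule 2}| / σ = |289.7 − 272.1| / 33.6 = 0.5238
Noncentrality parameter: δ = d·√(n/2) = 0.5238 × √(55/2) = 2.7469
Critical value for a two-sided test at α = 0.01: z_{α/2} = 2.576.
Power = Φ(δ − 2.576) + Φ(−δ − 2.576) = Φ(0.171) + Φ(-5.323) = 0.5679 + 0.0000 = 0.5679.

Power ≈ 0.568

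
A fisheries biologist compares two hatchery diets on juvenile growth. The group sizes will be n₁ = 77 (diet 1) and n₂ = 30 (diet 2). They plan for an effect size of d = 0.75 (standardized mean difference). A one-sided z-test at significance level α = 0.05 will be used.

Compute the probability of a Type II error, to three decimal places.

β ≈ 0.033

Noncentrality parameter: δ = d / √(1/n₁ + 1/n₂) = 0.75 / √(1/77 + 1/30) = 3.4848
One-sided α = 0.05 → critical value z_{0.05} = 1.645.
Power = P(Z > 1.645 − δ) = Φ(1.840) = 0.9671.
Type II error: β = 1 − power = 1 − 0.9671 = 0.0329.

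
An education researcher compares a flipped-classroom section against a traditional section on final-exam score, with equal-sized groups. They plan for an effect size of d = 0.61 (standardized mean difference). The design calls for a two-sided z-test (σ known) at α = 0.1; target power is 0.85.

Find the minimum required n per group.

n = 39 per group

For power 0.85 need Φ(δ − z_{0.05}) = 0.85, so δ = z_{0.05} + z_{0.15} = 1.645 + 1.036 = 2.681.
(For δ > 0 the lower-tail rejection region contributes negligibly to power, so the one-term inversion is standard.)
δ = d·√(n/2) ⇒ n = 2(δ/d)² = 2 × (2.681 / 0.61)² = 38.64.
Round up to the next whole unit.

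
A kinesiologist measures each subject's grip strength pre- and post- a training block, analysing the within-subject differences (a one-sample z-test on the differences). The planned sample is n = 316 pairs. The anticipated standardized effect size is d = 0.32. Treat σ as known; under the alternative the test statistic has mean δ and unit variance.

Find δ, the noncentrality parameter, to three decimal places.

The noncentrality parameter scales effect size by the design's sample-size factor: δ = d·√n = 0.32 × √316 = 5.6884

δ ≈ 5.688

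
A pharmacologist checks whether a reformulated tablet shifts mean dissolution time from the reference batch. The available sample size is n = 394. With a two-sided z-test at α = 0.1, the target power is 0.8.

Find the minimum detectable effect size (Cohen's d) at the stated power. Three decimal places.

d ≈ 0.125

Required noncentrality: δ = z_{0.05} + z_{0.20} = 1.645 + 0.842 = 2.486.
(The second rejection-region term Φ(−δ − z_{α/2}) is negligible and dropped.)
δ = d·√n ⇒ d = δ/√n = 2.486/√394 = 0.1253.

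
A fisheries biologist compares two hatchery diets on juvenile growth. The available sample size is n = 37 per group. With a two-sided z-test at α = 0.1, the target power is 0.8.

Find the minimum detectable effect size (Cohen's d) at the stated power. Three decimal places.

Required noncentrality: δ = z_{0.05} + z_{0.20} = 1.645 + 0.842 = 2.486.
(The second rejection-region term Φ(−δ − z_{α/2}) is negligible and dropped.)
δ = d·√(n/2) ⇒ d = δ/√(n/2) = 2.486/√(37/2) = 0.5781.

d ≈ 0.578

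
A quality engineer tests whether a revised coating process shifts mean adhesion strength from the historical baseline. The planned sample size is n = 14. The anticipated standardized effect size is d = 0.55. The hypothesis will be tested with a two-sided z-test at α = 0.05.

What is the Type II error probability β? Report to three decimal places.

Noncentrality parameter: δ = d·√n = 0.55 × √14 = 2.0579
Two-sided α = 0.05 → critical value z_{0.025} = 1.960.
Power = Φ(δ − 1.960) + Φ(−δ − 1.960) = Φ(0.098) + Φ(-4.018) = 0.5390 + 0.0000 = 0.5390.
Type II error: β = 1 − power = 1 − 0.5390 = 0.4610.

β ≈ 0.461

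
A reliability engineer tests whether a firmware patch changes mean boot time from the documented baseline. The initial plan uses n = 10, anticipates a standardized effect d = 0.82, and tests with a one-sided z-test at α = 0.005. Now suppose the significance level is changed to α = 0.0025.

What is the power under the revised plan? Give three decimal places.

Power ≈ 0.415

δ = d·√n = 0.82 × √10 = 2.5931 (unchanged). New critical value: z_{0.0025} = 2.807.
Revised power = P(Z > 2.807 − δ) = Φ(-0.214) = 0.4153.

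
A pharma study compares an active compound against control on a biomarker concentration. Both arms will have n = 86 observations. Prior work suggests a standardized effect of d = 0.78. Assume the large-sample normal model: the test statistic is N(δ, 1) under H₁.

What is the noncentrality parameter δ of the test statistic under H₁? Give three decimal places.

δ ≈ 5.115

δ = d·√(n/2) = 0.78 × √(86/2) = 5.1148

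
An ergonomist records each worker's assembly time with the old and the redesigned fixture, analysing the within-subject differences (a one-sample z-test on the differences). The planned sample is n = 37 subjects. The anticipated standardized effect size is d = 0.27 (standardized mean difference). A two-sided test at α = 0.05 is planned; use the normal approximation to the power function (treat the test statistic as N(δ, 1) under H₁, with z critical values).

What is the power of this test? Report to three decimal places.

Noncentrality parameter: δ = d·√n = 0.27 × √37 = 1.6423
Two-sided α = 0.05 → critical value z_{0.025} = 1.960.
Power = Φ(δ − 1.960) + Φ(−δ − 1.960) = Φ(-0.318) + Φ(-3.602) = 0.3754 + 0.0002 = 0.3755.

Power ≈ 0.376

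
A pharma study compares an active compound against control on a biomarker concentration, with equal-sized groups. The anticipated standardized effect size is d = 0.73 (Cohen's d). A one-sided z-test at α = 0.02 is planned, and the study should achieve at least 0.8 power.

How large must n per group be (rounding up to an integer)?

n = 32 per group

Set Φ(δ − 2.054) = 0.8; then δ − 2.054 = Φ⁻¹(0.8) = 0.842, giving δ = 2.895.
δ = d·√(n/2) ⇒ n = 2(δ/d)² = 2 × (2.895 / 0.73)² = 31.46.
Round up to the next whole unit.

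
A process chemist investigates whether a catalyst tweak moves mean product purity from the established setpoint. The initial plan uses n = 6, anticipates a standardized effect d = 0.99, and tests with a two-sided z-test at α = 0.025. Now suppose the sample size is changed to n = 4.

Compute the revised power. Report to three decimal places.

Power ≈ 0.397

With n = 4: δ = d·√n = 0.99 × √4 = 1.9800. Critical value z_{0.0125} = 2.241.
Revised power = Φ(δ − 2.241) + Φ(−δ − 2.241) = Φ(-0.261) + Φ(-4.221) = 0.3969 + 0.0000 = 0.3969.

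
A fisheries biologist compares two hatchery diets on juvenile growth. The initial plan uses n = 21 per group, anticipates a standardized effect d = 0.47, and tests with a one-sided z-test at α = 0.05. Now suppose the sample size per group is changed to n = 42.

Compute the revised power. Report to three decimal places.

Power ≈ 0.695

With n = 42 per group: δ = d·√(n/2) = 0.47 × √(42/2) = 2.1538. Critical value z_{0.05} = 1.645.
Revised power = Φ(δ − 1.645) = Φ(0.509) = 0.6946.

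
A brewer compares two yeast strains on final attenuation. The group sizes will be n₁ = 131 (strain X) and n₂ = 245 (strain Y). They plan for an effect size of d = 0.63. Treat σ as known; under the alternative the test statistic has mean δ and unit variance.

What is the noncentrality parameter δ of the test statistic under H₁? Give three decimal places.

δ = d / √(1/n₁ + 1/n₂) = 0.63 / √(1/131 + 1/245) = 5.8206

δ ≈ 5.821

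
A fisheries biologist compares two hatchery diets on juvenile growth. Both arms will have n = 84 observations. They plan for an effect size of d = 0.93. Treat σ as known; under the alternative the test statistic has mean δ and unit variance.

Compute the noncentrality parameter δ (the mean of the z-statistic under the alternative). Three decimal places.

δ = d·√(n/2) = 0.93 × √(84/2) = 6.0271

δ ≈ 6.027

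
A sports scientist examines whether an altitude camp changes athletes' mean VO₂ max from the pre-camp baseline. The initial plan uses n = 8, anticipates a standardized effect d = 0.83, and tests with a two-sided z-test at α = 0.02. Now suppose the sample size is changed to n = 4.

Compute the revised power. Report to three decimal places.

With n = 4: δ = d·√n = 0.83 × √4 = 1.6600. Critical value z_{0.01} = 2.326.
Revised power = Φ(δ − 2.326) + Φ(−δ − 2.326) = Φ(-0.666) + Φ(-3.986) = 0.2526 + 0.0000 = 0.2526.

Power ≈ 0.253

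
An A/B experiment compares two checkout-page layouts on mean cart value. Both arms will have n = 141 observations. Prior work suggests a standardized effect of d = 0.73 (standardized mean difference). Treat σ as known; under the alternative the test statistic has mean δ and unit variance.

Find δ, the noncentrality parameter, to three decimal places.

The noncentrality parameter scales effect size by the design's sample-size factor: δ = d·√(n/2) = 0.73 × √(141/2) = 6.1294

δ ≈ 6.129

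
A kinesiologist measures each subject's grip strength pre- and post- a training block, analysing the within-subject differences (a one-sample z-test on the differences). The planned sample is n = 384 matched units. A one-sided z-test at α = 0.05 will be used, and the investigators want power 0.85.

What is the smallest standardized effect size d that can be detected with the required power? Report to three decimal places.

d ≈ 0.137

Need Φ(δ − 1.645) = 0.85, so δ = 1.645 + 1.036 = 2.681.
δ = d·√n ⇒ d = δ/√n = 2.681/√384 = 0.1368.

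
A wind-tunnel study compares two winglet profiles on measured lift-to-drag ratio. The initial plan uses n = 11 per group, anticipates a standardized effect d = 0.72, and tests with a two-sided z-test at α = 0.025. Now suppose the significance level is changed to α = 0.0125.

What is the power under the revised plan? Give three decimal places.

δ = d·√(n/2) = 0.72 × √(11/2) = 1.6885 (unchanged). New critical value: z_{0.0063} = 2.498.
Revised power = Φ(δ − 2.498) + Φ(−δ − 2.498) = Φ(-0.809) + Φ(-4.186) = 0.2092 + 0.0000 = 0.2092.

Power ≈ 0.209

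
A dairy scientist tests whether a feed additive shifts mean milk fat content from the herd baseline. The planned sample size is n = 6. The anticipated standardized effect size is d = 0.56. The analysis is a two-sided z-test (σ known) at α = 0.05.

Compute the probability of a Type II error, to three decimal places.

β ≈ 0.721

Noncentrality parameter: λ = d·√n = 0.56 × √6 = 1.3717
Critical value for a two-sided test at α = 0.05: z_{α/2} = 1.960.
Power = Φ(λ − 1.960) + Φ(−λ − 1.960) = Φ(-0.588) + Φ(-3.332) = 0.2782 + 0.0004 = 0.2786.
Type II error: β = 1 − power = 1 − 0.2786 = 0.7214.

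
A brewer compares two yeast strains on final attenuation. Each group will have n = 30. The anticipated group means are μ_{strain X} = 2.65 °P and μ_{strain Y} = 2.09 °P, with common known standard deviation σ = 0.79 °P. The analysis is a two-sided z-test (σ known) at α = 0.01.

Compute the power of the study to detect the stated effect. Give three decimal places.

Power ≈ 0.567

Standardized effect: d = |μ_{strain X} − μ_{strain Y}| / σ = |2.65 − 2.09| / 0.79 = 0.7089
Noncentrality parameter: λ = d·√(n/2) = 0.7089 × √(30/2) = 2.7454
Two-sided α = 0.01 → critical value z_{0.005} = 2.576.
Power = Φ(λ − 2.576) + Φ(−λ − 2.576) = Φ(0.170) + Φ(-5.321) = 0.5673 + 0.0000 = 0.5673.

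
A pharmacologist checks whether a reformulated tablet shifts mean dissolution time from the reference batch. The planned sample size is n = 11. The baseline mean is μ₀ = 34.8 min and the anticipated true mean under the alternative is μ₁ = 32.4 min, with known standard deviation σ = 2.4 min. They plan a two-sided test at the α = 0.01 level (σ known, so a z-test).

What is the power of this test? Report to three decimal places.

Standardized effect: d = |μ₁ − μ₀| / σ = |32.4 − 34.8| / 2.4 = 1.0000
Noncentrality parameter: δ = d·√n = 1.0000 × √11 = 3.3166
Critical value for a two-sided test at α = 0.01: z_{α/2} = 2.576.
Power = Φ(δ − 2.576) + Φ(−δ − 2.576) = Φ(0.741) + Φ(-5.892) = 0.7706 + 0.0000 = 0.7706.

Power ≈ 0.771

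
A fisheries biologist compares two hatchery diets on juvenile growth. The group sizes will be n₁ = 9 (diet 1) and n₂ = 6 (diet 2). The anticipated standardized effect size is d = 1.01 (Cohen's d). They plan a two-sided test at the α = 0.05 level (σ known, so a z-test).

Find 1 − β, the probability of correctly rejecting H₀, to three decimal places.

Noncentrality parameter: δ = d / √(1/n₁ + 1/n₂) = 1.01 / √(1/9 + 1/6) = 1.9163
Critical value for a two-sided test at α = 0.05: z_{α/2} = 1.960.
Power = Φ(δ − 1.960) + Φ(−δ − 1.960) = Φ(-0.044) + Φ(-3.876) = 0.4826 + 0.0001 = 0.4827.

Power ≈ 0.483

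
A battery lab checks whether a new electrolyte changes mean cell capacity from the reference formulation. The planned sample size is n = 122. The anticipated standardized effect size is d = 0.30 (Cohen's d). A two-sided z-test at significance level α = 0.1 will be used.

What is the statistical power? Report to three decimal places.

Noncentrality parameter: δ = d·√n = 0.30 × √122 = 3.3136
Critical value for a two-sided test at α = 0.1: z_{α/2} = 1.645.
Power = Φ(δ − 1.645) + Φ(−δ − 1.645) = Φ(1.669) + Φ(-4.958) = 0.9524 + 0.0000 = 0.9524.

Power ≈ 0.952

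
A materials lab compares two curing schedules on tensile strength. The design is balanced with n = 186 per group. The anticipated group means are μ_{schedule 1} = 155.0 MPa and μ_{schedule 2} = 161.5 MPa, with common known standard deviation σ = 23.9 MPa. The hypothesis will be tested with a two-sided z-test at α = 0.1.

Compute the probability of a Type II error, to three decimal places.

β ≈ 0.164

Standardized effect: d = |μ_{schedule 1} − μ_{schedule 2}| / σ = |155.0 − 161.5| / 23.9 = 0.2720
Noncentrality parameter: δ = d·√(n/2) = 0.2720 × √(186/2) = 2.6228
Critical value for a two-sided test at α = 0.1: z_{α/2} = 1.645.
Power = Φ(δ − 1.645) + Φ(−δ − 1.645) = Φ(0.978) + Φ(-4.268) = 0.8359 + 0.0000 = 0.8359.
Type II error: β = 1 − power = 1 − 0.8359 = 0.1641.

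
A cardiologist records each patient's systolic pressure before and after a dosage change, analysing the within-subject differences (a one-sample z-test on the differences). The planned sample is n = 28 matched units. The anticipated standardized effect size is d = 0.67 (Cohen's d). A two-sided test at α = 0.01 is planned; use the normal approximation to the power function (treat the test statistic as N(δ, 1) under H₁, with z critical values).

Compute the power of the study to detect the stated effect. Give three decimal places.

Power ≈ 0.834

Noncentrality parameter: δ = d·√n = 0.67 × √28 = 3.5453
Two-sided α = 0.01 → critical value z_{0.005} = 2.576.
Power = Φ(δ − 2.576) + Φ(−δ − 2.576) = Φ(0.969) + Φ(-6.121) = 0.8338 + 0.0000 = 0.8338.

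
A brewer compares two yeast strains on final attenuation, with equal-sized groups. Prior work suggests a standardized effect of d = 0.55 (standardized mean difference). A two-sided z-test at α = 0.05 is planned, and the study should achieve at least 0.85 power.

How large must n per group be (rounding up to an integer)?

n = 60 per group

Set Φ(δ − 1.960) = 0.85; then δ − 1.960 = Φ⁻¹(0.85) = 1.036, giving δ = 2.996.
(For δ > 0 the lower-tail rejection region contributes negligibly to power, so the one-term inversion is standard.)
δ = d·√(n/2) ⇒ n = 2(δ/d)² = 2 × (2.996 / 0.55)² = 59.36.
Round up to the next whole unit.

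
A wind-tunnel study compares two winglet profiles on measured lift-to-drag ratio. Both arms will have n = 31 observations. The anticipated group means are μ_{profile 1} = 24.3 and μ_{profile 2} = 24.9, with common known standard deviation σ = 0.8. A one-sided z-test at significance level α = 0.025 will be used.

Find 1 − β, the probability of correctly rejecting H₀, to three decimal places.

Power ≈ 0.840

Standardized effect: d = |μ_{profile 1} − μ_{profile 2}| / σ = |24.3 − 24.9| / 0.8 = 0.7500
Noncentrality parameter: δ = d·√(n/2) = 0.7500 × √(31/2) = 2.9528
One-sided α = 0.025 → critical value z_{0.025} = 1.960.
Power = Φ(δ − 1.960) = Φ(0.993) = 0.8396.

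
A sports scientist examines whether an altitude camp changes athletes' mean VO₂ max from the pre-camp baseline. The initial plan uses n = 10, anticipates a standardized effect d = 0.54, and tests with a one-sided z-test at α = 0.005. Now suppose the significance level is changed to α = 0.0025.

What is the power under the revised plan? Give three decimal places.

Power ≈ 0.136

δ = d·√n = 0.54 × √10 = 1.7076 (unchanged). New critical value: z_{0.0025} = 2.807.
Revised power = P(Z > 2.807 − δ) = Φ(-1.099) = 0.1358.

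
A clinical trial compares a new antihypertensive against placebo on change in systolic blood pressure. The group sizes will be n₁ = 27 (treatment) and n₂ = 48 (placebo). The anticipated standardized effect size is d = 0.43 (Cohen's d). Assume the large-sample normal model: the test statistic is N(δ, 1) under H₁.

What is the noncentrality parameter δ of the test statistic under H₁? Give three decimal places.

δ ≈ 1.787

The noncentrality parameter scales effect size by the design's sample-size factor: δ = d / √(1/n₁ + 1/n₂) = 0.43 / √(1/27 + 1/48) = 1.7875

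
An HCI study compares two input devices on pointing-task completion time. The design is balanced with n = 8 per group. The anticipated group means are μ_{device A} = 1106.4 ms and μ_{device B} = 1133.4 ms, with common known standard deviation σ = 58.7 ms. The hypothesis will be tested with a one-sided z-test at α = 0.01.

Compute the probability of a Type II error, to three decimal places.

Standardized effect: d = |μ_{device A} − μ_{device B}| / σ = |1106.4 − 1133.4| / 58.7 = 0.4600
Noncentrality parameter: δ = d·√(n/2) = 0.4600 × √(8/2) = 0.9199
Critical value for a one-sided test at α = 0.01: z_α = 2.326.
Power = P(Z > 2.326 − δ) = Φ(-1.406) = 0.0798.
Type II error: β = 1 − power = 1 − 0.0798 = 0.9202.

β ≈ 0.920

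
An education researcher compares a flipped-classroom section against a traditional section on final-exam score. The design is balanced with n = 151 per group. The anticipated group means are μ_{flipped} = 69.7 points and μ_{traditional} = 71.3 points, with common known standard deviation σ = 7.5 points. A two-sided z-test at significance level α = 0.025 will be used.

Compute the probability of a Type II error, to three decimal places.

Standardized effect: d = |μ_{flipped} − μ_{traditional}| / σ = |69.7 − 71.3| / 7.5 = 0.2133
Noncentrality parameter: λ = d·√(n/2) = 0.2133 × √(151/2) = 1.8537
Two-sided α = 0.025 → critical value z_{0.0125} = 2.241.
Power = Φ(λ − 2.241) + Φ(−λ − 2.241) = Φ(-0.388) + Φ(-4.095) = 0.3491 + 0.0000 = 0.3491.
Type II error: β = 1 − power = 1 − 0.3491 = 0.6509.

β ≈ 0.651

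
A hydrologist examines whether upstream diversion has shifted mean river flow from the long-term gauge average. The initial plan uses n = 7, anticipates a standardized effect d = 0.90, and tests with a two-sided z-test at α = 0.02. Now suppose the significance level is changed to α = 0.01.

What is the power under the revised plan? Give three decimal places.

Power ≈ 0.423

δ = d·√n = 0.90 × √7 = 2.3812 (unchanged). New critical value: z_{0.005} = 2.576.
Revised power = Φ(δ − 2.576) + Φ(−δ − 2.576) = Φ(-0.195) + Φ(-4.957) = 0.4228 + 0.0000 = 0.4228.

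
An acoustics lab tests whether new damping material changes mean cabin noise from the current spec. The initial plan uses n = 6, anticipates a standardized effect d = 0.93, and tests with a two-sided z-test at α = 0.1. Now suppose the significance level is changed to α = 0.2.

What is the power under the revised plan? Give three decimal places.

Power ≈ 0.841

δ = d·√n = 0.93 × √6 = 2.2780 (unchanged). New critical value: z_{0.1} = 1.282.
Revised power = Φ(δ − 1.282) + Φ(−δ − 1.282) = Φ(0.996) + Φ(-3.560) = 0.8405 + 0.0002 = 0.8407.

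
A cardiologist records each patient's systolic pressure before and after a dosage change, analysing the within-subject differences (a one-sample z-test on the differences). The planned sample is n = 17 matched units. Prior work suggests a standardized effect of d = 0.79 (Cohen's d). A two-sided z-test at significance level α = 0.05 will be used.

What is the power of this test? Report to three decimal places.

Power ≈ 0.903

Noncentrality parameter: δ = d·√n = 0.79 × √17 = 3.2573
Critical value for a two-sided test at α = 0.05: z_{α/2} = 1.960.
Power = Φ(δ − 1.960) + Φ(−δ − 1.960) = Φ(1.297) + Φ(-5.217) = 0.9027 + 0.0000 = 0.9027.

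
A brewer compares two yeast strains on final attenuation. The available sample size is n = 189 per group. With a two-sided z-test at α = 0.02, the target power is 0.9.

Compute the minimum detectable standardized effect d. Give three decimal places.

d ≈ 0.371

Required noncentrality: δ = z_{0.01} + z_{0.10} = 2.326 + 1.282 = 3.608.
(Lower-tail contribution to power is negligible for δ > 0.)
δ = d·√(n/2) ⇒ d = δ/√(n/2) = 3.608/√(189/2) = 0.3711.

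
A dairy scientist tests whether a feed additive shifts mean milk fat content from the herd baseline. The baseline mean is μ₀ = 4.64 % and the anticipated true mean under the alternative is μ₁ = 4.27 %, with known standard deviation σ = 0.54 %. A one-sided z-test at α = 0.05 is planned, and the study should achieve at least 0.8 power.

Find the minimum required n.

n = 14

Standardized effect: d = |μ₁ − μ₀| / σ = |4.27 − 4.64| / 0.54 = 0.6852
Set Φ(δ − 1.645) = 0.8; then δ − 1.645 = Φ⁻¹(0.8) = 0.842, giving δ = 2.486.
δ = d·√n ⇒ n = (δ/d)² = (2.486 / 0.6852)² = 13.17.
Rounding up, n = 14.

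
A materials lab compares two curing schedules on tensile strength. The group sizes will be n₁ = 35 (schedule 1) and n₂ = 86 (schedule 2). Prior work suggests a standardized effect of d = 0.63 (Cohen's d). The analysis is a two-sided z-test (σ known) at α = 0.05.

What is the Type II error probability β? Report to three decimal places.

β ≈ 0.119

Noncentrality parameter: δ = d / √(1/n₁ + 1/n₂) = 0.63 / √(1/35 + 1/86) = 3.1422
Critical value for a two-sided test at α = 0.05: z_{α/2} = 1.960.
Power = Φ(δ − 1.960) + Φ(−δ − 1.960) = Φ(1.182) + Φ(-5.102) = 0.8814 + 0.0000 = 0.8814.
Type II error: β = 1 − power = 1 − 0.8814 = 0.1186.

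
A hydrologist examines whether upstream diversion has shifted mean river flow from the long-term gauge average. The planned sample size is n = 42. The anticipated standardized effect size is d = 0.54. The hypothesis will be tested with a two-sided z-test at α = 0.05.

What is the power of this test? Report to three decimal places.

Power ≈ 0.938

Noncentrality parameter: δ = d·√n = 0.54 × √42 = 3.4996
Critical value for a two-sided test at α = 0.05: z_{α/2} = 1.960.
Power = Φ(δ − 1.960) + Φ(−δ − 1.960) = Φ(1.540) + Φ(-5.460) = 0.9382 + 0.0000 = 0.9382.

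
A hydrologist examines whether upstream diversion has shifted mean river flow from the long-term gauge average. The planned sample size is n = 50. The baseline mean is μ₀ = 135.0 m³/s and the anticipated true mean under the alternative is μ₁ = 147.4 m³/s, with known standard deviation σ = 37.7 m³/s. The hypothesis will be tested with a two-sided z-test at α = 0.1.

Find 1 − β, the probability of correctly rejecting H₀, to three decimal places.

Power ≈ 0.752

Standardized effect: d = |μ₁ − μ₀| / σ = |147.4 − 135.0| / 37.7 = 0.3289
Noncentrality parameter: δ = d·√n = 0.3289 × √50 = 2.3258
Two-sided α = 0.1 → critical value z_{0.05} = 1.645.
Power = Φ(δ − 1.645) + Φ(−δ − 1.645) = Φ(0.681) + Φ(-3.971) = 0.7520 + 0.0000 = 0.7521.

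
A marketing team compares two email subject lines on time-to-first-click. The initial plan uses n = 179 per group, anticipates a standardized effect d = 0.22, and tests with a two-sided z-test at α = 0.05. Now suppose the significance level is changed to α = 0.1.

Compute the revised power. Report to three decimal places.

Power ≈ 0.669

δ = d·√(n/2) = 0.22 × √(179/2) = 2.0813 (unchanged). New critical value: z_{0.05} = 1.645.
Revised power = Φ(δ − 1.645) + Φ(−δ − 1.645) = Φ(0.436) + Φ(-3.726) = 0.6687 + 0.0001 = 0.6688.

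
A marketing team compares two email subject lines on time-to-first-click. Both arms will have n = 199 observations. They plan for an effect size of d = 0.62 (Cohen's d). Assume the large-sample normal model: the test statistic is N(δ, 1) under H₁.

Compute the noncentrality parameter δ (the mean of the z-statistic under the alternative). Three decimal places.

δ ≈ 6.184

δ = d·√(n/2) = 0.62 × √(199/2) = 6.1845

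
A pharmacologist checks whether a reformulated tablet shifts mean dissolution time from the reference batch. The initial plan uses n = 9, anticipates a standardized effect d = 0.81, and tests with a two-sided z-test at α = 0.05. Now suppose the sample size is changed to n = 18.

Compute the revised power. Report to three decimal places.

Power ≈ 0.930

With n = 18: δ = d·√n = 0.81 × √18 = 3.4365. Critical value z_{0.025} = 1.960.
Revised power = Φ(δ − 1.960) + Φ(−δ − 1.960) = Φ(1.477) + Φ(-5.397) = 0.9301 + 0.0000 = 0.9301.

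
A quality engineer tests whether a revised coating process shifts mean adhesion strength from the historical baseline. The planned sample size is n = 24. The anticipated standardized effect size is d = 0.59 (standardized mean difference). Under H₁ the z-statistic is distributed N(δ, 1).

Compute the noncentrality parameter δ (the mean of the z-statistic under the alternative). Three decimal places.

δ ≈ 2.890

The noncentrality parameter scales effect size by the design's sample-size factor: δ = d·√n = 0.59 × √24 = 2.8904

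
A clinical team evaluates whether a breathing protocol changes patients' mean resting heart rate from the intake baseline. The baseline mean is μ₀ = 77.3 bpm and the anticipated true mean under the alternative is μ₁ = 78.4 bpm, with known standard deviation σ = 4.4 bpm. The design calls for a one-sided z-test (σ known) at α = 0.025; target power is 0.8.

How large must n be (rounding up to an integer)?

Standardized effect: d = |μ₁ − μ₀| / σ = |78.4 − 77.3| / 4.4 = 0.2500
For power 0.8 need Φ(δ − z_{0.025}) = 0.8, so δ = z_{0.025} + z_{0.20} = 1.960 + 0.842 = 2.802.
δ = d·√n ⇒ n = (δ/d)² = (2.802 / 0.2500)² = 125.58.
Rounding up, n = 126.

n = 126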